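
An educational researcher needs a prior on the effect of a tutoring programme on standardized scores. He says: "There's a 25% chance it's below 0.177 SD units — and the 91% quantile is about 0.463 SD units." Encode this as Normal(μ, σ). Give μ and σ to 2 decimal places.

μ = 0.27, σ = 0.14

For Normal(μ,σ), the p-quantile is μ + z_p·σ. Here z_{0.25} = -0.6745, z_{0.91} = 1.341.
So 0.177 = μ − 0.6745σ and 0.463 = μ + 1.341σ.
Subtracting: σ = (0.463 − 0.177)/(1.341 − (-0.6745)) = 0.14.
Then μ = 0.177 − (-0.6745)·0.14 = 0.27.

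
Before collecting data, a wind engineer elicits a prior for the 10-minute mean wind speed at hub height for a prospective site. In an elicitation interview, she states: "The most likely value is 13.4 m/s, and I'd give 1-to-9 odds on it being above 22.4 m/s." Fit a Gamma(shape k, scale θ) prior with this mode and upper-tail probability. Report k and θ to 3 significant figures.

k ≈ 8.16, θ ≈ 1.87

Gamma(k,θ) with k>1 has mode (k−1)θ, so θ = 13.4/(k−1).
Need P(X < 22.4) = 0.9 with θ tied to k this way. Start at k = 2, θ = 13.4: P(X<22.4) ≈ 0.498.
Too low — raise k to concentrate. Iterating converges to k ≈ 8.16.
Then θ = 13.4/(8.16−1) ≈ 1.87.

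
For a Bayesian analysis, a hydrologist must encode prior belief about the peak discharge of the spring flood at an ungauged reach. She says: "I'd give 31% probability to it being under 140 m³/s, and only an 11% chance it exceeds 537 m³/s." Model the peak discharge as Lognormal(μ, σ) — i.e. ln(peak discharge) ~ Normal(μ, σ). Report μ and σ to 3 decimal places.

If T ~ Lognormal(μ,σ) then ln T ~ Normal(μ,σ), so the p-quantile of ln T is μ + z_p·σ.
ln(140) = 4.942 and ln(537) = 6.286; z_{0.31} = -0.4959, z_{0.89} = 1.227.
σ = (6.286 − 4.942)/(1.227 − (-0.4959)) = 0.781.
μ = 4.942 − (-0.4959)·0.781 = 5.329.

μ ≈ 5.329, σ ≈ 0.781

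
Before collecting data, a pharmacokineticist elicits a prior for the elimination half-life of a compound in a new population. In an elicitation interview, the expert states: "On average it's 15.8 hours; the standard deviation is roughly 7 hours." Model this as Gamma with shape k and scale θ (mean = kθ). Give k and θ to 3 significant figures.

For Gamma(k, scale θ): mean = kθ, variance = kθ², so CV = 1/√k.
CV = SD/mean = 7/15.8 = 0.443, hence k = 1/CV² = 5.09.
Then θ = mean/k = 15.8/5.09 = 3.1.

k ≈ 5.09, θ ≈ 3.1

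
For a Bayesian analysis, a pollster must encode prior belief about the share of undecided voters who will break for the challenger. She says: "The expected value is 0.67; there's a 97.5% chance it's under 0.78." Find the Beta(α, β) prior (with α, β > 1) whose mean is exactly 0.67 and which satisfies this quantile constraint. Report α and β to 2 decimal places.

With mean 0.67 fixed, write α = 0.67s, β = 0.33s where s = α+β.
Need P(θ < 0.78) = 0.975 under Beta(0.67s, 0.33s). Normal approximation: (q−m)/√(m(1−m)/s) ≈ z_{0.975} = 1.96, so s ≈ 0.67·0.33·(1.96)²/(0.78−0.67)² = 70.2.
At s = 70.2: P(θ<0.78) ≈ 0.981. Adjusting to match 0.975 gives s ≈ 62.52.
So α = 0.67·62.52 ≈ 41.89, β = 0.33·62.52 ≈ 20.63.

α ≈ 41.89, β ≈ 20.63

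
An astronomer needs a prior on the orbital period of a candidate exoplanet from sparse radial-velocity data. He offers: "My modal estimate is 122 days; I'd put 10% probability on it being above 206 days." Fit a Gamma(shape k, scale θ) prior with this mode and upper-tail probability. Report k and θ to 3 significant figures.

Gamma(k,θ) with k>1 has mode (k−1)θ, so θ = 122/(k−1).
Need P(X < 206) = 0.9 with θ tied to k this way. Start at k = 2, θ = 122: P(X<206) ≈ 0.503.
Too low — raise k to concentrate. Iterating converges to k ≈ 7.89.
Then θ = 122/(7.89−1) ≈ 17.7.

k ≈ 7.89, θ ≈ 17.7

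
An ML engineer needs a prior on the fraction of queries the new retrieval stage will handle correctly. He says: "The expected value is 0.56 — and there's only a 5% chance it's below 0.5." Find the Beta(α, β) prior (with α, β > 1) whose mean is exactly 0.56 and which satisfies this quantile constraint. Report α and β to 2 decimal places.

α ≈ 104.49, β ≈ 82.10

With mean 0.56 fixed, write α = 0.56s, β = 0.44s where s = α+β.
Need P(θ < 0.5) = 0.05 under Beta(0.56s, 0.44s). Normal approximation: (q−m)/√(m(1−m)/s) ≈ z_{0.05} = -1.64, so s ≈ 0.56·0.44·(-1.64)²/(0.5−0.56)² = 185.2.
At s = 185.2: P(θ<0.5) ≈ 0.051. Adjusting to match 0.05 gives s ≈ 186.59.
So α = 0.56·186.59 ≈ 104.49, β = 0.44·186.59 ≈ 82.10.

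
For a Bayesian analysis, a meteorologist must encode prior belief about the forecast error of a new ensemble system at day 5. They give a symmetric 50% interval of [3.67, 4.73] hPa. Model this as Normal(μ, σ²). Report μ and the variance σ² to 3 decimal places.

μ = 4.200, σ² = 0.617

A symmetric 50% interval runs μ ± z·σ with z = 0.6745.
Half-width = 0.53, so σ = 0.53/0.6745 = 0.7858 and σ² = 0.617.
μ is the interval midpoint, 4.200.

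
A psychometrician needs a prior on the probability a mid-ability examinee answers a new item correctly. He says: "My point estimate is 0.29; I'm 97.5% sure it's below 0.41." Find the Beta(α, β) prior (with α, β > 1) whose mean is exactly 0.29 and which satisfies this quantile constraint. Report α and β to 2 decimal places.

α ≈ 17.38, β ≈ 42.56

With mean 0.29 fixed, write α = 0.29s, β = 0.71s where s = α+β.
Need P(θ < 0.41) = 0.975 under Beta(0.29s, 0.71s). Normal approximation: (q−m)/√(m(1−m)/s) ≈ z_{0.975} = 1.96, so s ≈ 0.29·0.71·(1.96)²/(0.41−0.29)² = 54.9.
At s = 54.9: P(θ<0.41) ≈ 0.970. Adjusting to match 0.975 gives s ≈ 59.95.
So α = 0.29·59.95 ≈ 17.38, β = 0.71·59.95 ≈ 42.56.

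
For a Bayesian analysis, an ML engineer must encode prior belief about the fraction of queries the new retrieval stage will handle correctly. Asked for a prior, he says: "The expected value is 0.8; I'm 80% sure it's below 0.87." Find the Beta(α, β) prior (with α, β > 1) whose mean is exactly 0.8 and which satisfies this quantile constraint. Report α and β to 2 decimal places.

With mean 0.8 fixed, write α = 0.8s, β = 0.2s where s = α+β.
Need P(θ < 0.87) = 0.8 under Beta(0.8s, 0.2s). Normal approximation: (q−m)/√(m(1−m)/s) ≈ z_{0.8} = 0.842, so s ≈ 0.8·0.2·(0.842)²/(0.87−0.8)² = 23.1.
At s = 23.1: P(θ<0.87) ≈ 0.794. Adjusting to match 0.8 gives s ≈ 24.01.
So α = 0.8·24.01 ≈ 19.21, β = 0.2·24.01 ≈ 4.80.

α ≈ 19.21, β ≈ 4.80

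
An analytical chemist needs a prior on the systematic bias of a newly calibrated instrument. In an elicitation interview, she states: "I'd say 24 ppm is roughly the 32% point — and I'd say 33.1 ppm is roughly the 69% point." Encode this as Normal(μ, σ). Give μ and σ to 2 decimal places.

μ = 28.42, σ = 9.44

For Normal(μ,σ), the p-quantile is μ + z_p·σ. Here z_{0.32} = -0.4677, z_{0.69} = 0.4959.
So 24 = μ − 0.4677σ and 33.1 = μ + 0.4959σ.
Subtracting: σ = (33.1 − 24)/(0.4959 − (-0.4677)) = 9.44.
Then μ = 24 − (-0.4677)·9.44 = 28.42.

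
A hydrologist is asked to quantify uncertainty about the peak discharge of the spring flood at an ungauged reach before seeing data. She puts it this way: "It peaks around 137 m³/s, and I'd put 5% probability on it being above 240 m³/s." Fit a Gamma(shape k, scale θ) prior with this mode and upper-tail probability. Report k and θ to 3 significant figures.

Gamma(k,θ) with k>1 has mode (k−1)θ, so θ = 137/(k−1).
Need P(X < 240) = 0.95 with θ tied to k this way. Start at k = 2, θ = 137: P(X<240) ≈ 0.523.
Too low — raise k to concentrate. Iterating converges to k ≈ 9.87.
Then θ = 137/(9.87−1) ≈ 15.4.

k ≈ 9.87, θ ≈ 15.4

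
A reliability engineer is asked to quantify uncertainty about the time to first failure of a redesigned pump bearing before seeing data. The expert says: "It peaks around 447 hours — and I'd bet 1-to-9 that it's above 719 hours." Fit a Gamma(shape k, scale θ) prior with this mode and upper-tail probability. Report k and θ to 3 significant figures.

k ≈ 9.32, θ ≈ 53.7

Gamma(k,θ) with k>1 has mode (k−1)θ, so θ = 447/(k−1).
Need P(X < 719) = 0.9 with θ tied to k this way. Start at k = 2, θ = 447: P(X<719) ≈ 0.478.
Too low — raise k to concentrate. Iterating converges to k ≈ 9.32.
Then θ = 447/(9.32−1) ≈ 53.7.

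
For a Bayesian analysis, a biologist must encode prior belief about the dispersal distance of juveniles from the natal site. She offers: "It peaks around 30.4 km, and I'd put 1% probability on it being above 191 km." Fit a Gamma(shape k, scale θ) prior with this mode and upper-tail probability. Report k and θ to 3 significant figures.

Gamma(k,θ) with k>1 has mode (k−1)θ, so θ = 30.4/(k−1).
Need P(X < 191) = 0.99 with θ tied to k this way. Start at k = 2, θ = 30.4: P(X<191) ≈ 0.986.
Too low — raise k to concentrate. Iterating converges to k ≈ 2.08.
Then θ = 30.4/(2.08−1) ≈ 28.1.

k ≈ 2.08, θ ≈ 28.1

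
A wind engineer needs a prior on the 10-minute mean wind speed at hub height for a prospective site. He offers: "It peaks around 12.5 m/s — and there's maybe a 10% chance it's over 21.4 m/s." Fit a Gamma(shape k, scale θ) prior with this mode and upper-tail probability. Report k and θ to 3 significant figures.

Gamma(k,θ) with k>1 has mode (k−1)θ, so θ = 12.5/(k−1).
Need P(X < 21.4) = 0.9 with θ tied to k this way. Start at k = 2, θ = 12.5: P(X<21.4) ≈ 0.510.
Too low — raise k to concentrate. Iterating converges to k ≈ 7.55.
Then θ = 12.5/(7.55−1) ≈ 1.91.

k ≈ 7.55, θ ≈ 1.91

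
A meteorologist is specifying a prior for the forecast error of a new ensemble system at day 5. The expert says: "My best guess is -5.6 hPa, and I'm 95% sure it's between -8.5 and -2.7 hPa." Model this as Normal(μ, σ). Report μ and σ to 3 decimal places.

A symmetric 95% interval runs μ ± z·σ with z = 1.96.
Half-width = 2.9, so σ = 2.9/1.96 = 1.480.
μ is the stated best guess, -5.600.

μ = -5.600, σ = 1.480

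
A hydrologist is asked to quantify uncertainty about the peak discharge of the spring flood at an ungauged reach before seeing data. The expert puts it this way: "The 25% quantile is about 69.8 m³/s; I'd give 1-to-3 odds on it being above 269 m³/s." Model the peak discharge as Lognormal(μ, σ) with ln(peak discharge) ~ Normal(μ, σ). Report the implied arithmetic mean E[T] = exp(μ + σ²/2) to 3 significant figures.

If T ~ Lognormal(μ,σ) then ln T ~ Normal(μ,σ), so the p-quantile of ln T is μ + z_p·σ.
ln(69.8) = 4.246 and ln(269) = 5.595; z_{0.25} = -0.6745, z_{0.75} = 0.6745.
σ = (5.595 − 4.246)/(0.6745 − (-0.6745)) = 1.000.
μ = 4.246 − (-0.6745)·1.000 = 4.920.
E[T] = exp(μ + σ²/2) = exp(4.920 + 0.5001) = 226 m³/s.

E[T] ≈ 226 m³/s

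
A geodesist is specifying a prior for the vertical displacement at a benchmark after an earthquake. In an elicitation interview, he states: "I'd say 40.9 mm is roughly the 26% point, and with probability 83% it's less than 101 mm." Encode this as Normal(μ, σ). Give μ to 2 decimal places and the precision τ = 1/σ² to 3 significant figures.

The p-quantile of Normal(μ,σ) is μ + z_p·σ, with z_{0.26} = -0.6433 and z_{0.83} = 0.9542.
Eliminate σ: μ = (z₂·x₁ − z₁·x₂)/(z₂ − z₁) = (0.9542·40.9 − (-0.6433)·101)/1.598 = 65.10.
Then σ = (x₂ − x₁)/(z₂ − z₁) = (101 − 40.9)/1.598 = 37.62.
Precision τ = 1/σ² = 1/37.62² = 0.000707.

μ = 65.10, τ = 0.000707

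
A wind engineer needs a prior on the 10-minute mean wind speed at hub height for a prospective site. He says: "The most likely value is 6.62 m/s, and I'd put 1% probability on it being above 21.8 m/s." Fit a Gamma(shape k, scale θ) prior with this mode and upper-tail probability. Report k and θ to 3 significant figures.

k ≈ 4.1, θ ≈ 2.14

Gamma(k,θ) with k>1 has mode (k−1)θ, so θ = 6.62/(k−1).
Need P(X < 21.8) = 0.99 with θ tied to k this way. Start at k = 2, θ = 6.62: P(X<21.8) ≈ 0.841.
Too low — raise k to concentrate. Iterating converges to k ≈ 4.1.
Then θ = 6.62/(4.1−1) ≈ 2.14.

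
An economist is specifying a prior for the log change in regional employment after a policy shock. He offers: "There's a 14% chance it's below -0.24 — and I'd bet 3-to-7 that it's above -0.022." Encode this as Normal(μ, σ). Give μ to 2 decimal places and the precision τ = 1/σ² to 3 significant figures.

μ = -0.09, τ = 54.2

For Normal(μ,σ), the p-quantile is μ + z_p·σ. Here z_{0.14} = -1.08, z_{0.7} = 0.5244.
So -0.24 = μ − 1.08σ and -0.022 = μ + 0.5244σ.
Subtracting: σ = (-0.022 − -0.24)/(0.5244 − (-1.08)) = 0.14.
Then μ = -0.24 − (-1.08)·0.14 = -0.09.
Precision τ = 1/σ² = 1/0.1358² = 54.2.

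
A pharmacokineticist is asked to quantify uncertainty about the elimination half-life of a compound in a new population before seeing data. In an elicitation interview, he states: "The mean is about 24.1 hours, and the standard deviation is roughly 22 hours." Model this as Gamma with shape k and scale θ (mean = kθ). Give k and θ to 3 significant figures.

k ≈ 1.2, θ ≈ 20.1

For Gamma(k, scale θ): mean = kθ, variance = kθ², so CV = 1/√k.
CV = SD/mean = 22/24.1 = 0.9129, hence k = 1/CV² = 1.2.
Then θ = mean/k = 24.1/1.2 = 20.1.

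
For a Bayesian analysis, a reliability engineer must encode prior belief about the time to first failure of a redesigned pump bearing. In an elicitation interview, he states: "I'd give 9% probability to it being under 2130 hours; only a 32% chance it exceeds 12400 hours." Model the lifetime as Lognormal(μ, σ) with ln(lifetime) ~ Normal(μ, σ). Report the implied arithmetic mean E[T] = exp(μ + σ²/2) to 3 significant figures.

If T ~ Lognormal(μ,σ) then ln T ~ Normal(μ,σ), so the p-quantile of ln T is μ + z_p·σ.
ln(2130) = 7.664 and ln(12400) = 9.425; z_{0.09} = -1.341, z_{0.68} = 0.4677.
σ = (9.425 − 7.664)/(0.4677 − (-1.341)) = 0.974.
μ = 7.664 − (-1.341)·0.974 = 8.970.
E[T] = exp(μ + σ²/2) = exp(8.970 + 0.4744) = 12600 hours.

E[T] ≈ 12600 hours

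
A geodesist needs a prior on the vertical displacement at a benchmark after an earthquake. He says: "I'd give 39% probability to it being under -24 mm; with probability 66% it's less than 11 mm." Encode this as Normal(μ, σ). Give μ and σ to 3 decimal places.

μ = -9.868, σ = 50.594

For Normal(μ,σ), the p-quantile is μ + z_p·σ. Here z_{0.39} = -0.2793, z_{0.66} = 0.4125.
So -24 = μ − 0.2793σ and 11 = μ + 0.4125σ.
Subtracting: σ = (11 − -24)/(0.4125 − (-0.2793)) = 50.594.
Then μ = -24 − (-0.2793)·50.594 = -9.868.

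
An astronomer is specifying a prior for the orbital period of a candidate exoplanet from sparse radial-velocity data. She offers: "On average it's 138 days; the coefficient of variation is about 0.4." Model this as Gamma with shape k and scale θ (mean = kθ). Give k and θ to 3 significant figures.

k ≈ 6.25, θ ≈ 22.1

For Gamma(k, scale θ): mean = kθ, variance = kθ², so CV = 1/√k.
CV = 0.4, hence k = 1/CV² = 6.25.
Then θ = mean/k = 138/6.25 = 22.1.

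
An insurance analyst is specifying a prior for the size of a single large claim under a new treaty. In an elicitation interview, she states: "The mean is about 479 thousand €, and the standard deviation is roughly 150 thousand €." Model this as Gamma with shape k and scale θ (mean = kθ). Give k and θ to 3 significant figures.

For Gamma(k, scale θ): mean = kθ, variance = kθ², so CV = 1/√k.
CV = SD/mean = 150/479 = 0.3132, hence k = 1/CV² = 10.2.
Then θ = mean/k = 479/10.2 = 47.

k ≈ 10.2, θ ≈ 47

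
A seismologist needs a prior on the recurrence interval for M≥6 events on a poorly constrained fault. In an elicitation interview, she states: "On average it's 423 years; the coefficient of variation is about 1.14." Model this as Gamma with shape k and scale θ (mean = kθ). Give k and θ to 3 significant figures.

k ≈ 0.769, θ ≈ 550

For Gamma(k, scale θ): mean = kθ, variance = kθ², so CV = 1/√k.
CV = 1.14, hence k = 1/CV² = 0.769.
Then θ = mean/k = 423/0.769 = 550.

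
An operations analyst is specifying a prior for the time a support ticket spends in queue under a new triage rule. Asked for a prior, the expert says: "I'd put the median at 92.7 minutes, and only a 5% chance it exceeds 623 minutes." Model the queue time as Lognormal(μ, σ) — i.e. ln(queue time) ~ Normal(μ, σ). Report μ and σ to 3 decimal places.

μ ≈ 4.529, σ ≈ 1.158

If T ~ Lognormal(μ,σ) then ln T ~ Normal(μ,σ), so the p-quantile of ln T is μ + z_p·σ.
ln(92.7) = 4.529 and ln(623) = 6.435; z_{0.5} = 0, z_{0.95} = 1.645.
σ = (6.435 − 4.529)/(1.645 − (0)) = 1.158.
μ = 4.529 − (0)·1.158 = 4.529.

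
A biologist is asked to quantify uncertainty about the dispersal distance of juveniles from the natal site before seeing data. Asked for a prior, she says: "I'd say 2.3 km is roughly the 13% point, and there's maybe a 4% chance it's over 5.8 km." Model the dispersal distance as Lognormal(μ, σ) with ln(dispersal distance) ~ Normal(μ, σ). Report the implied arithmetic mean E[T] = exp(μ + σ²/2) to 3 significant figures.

E[T] ≈ 3.48 km

If T ~ Lognormal(μ,σ) then ln T ~ Normal(μ,σ), so the p-quantile of ln T is μ + z_p·σ.
ln(2.3) = 0.8329 and ln(5.8) = 1.758; z_{0.13} = -1.126, z_{0.96} = 1.751.
σ = (1.758 − 0.8329)/(1.751 − (-1.126)) = 0.321.
μ = 0.8329 − (-1.126)·0.321 = 1.195.
E[T] = exp(μ + σ²/2) = exp(1.195 + 0.0517) = 3.48 km.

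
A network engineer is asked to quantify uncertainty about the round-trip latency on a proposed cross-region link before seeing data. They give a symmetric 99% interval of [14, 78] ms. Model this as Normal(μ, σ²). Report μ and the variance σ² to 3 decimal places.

A symmetric 99% interval runs μ ± z·σ with z = 2.576.
Half-width = 32, so σ = 32/2.576 = 12.4232 and σ² = 154.335.
μ is the interval midpoint, 46.000.

μ = 46.000, σ² = 154.335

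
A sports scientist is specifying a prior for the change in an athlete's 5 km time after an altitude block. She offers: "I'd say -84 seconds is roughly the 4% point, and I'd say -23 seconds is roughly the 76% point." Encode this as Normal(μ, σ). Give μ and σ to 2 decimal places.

μ = -40.54, σ = 24.83

For Normal(μ,σ), the p-quantile is μ + z_p·σ. Here z_{0.04} = -1.751, z_{0.76} = 0.7063.
So -84 = μ − 1.751σ and -23 = μ + 0.7063σ.
Subtracting: σ = (-23 − -84)/(0.7063 − (-1.751)) = 24.83.
Then μ = -84 − (-1.751)·24.83 = -40.54.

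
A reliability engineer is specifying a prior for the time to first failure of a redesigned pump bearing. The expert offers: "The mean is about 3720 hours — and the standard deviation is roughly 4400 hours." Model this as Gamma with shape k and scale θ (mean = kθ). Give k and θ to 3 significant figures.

For Gamma(k, scale θ): mean = kθ, variance = kθ², so CV = 1/√k.
CV = SD/mean = 4400/3720 = 1.183, hence k = 1/CV² = 0.715.
Then θ = mean/k = 3720/0.715 = 5200.

k ≈ 0.715, θ ≈ 5200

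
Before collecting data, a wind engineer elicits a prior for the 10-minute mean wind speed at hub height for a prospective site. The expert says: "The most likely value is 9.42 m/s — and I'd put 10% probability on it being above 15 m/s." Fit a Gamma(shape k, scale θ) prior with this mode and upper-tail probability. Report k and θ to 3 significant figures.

Gamma(k,θ) with k>1 has mode (k−1)θ, so θ = 9.42/(k−1).
Need P(X < 15) = 0.9 with θ tied to k this way. Start at k = 2, θ = 9.42: P(X<15) ≈ 0.473.
Too low — raise k to concentrate. Iterating converges to k ≈ 9.67.
Then θ = 9.42/(9.67−1) ≈ 1.09.

k ≈ 9.67, θ ≈ 1.09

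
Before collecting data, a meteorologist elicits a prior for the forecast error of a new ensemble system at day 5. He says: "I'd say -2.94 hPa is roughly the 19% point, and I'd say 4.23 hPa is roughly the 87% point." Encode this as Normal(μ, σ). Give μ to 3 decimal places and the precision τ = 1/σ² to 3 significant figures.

The p-quantile of Normal(μ,σ) is μ + z_p·σ, with z_{0.19} = -0.8779 and z_{0.87} = 1.126.
Eliminate σ: μ = (z₂·x₁ − z₁·x₂)/(z₂ − z₁) = (1.126·-2.94 − (-0.8779)·4.23)/2.004 = 0.201.
Then σ = (x₂ − x₁)/(z₂ − z₁) = (4.23 − -2.94)/2.004 = 3.577.
Precision τ = 1/σ² = 1/3.577² = 0.0781.

μ = 0.201, τ = 0.0781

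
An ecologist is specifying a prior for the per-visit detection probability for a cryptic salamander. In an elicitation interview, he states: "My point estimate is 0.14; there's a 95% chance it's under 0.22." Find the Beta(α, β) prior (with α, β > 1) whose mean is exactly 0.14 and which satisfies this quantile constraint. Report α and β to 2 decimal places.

α ≈ 8.28, β ≈ 50.86

With mean 0.14 fixed, write α = 0.14s, β = 0.86s where s = α+β.
Need P(θ < 0.22) = 0.95 under Beta(0.14s, 0.86s). Normal approximation: (q−m)/√(m(1−m)/s) ≈ z_{0.95} = 1.64, so s ≈ 0.14·0.86·(1.64)²/(0.22−0.14)² = 50.9.
At s = 50.9: P(θ<0.22) ≈ 0.938. Adjusting to match 0.95 gives s ≈ 59.14.
So α = 0.14·59.14 ≈ 8.28, β = 0.86·59.14 ≈ 50.86.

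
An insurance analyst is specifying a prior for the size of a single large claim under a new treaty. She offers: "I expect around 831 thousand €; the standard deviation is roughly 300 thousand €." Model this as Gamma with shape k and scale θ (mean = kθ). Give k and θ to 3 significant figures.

For Gamma(k, scale θ): mean = kθ, variance = kθ², so CV = 1/√k.
CV = SD/mean = 300/831 = 0.361, hence k = 1/CV² = 7.67.
Then θ = mean/k = 831/7.67 = 108.

k ≈ 7.67, θ ≈ 108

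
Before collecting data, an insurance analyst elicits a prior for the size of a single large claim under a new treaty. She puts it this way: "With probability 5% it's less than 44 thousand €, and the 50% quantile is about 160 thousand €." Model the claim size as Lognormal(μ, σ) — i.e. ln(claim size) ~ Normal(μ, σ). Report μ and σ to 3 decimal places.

μ ≈ 5.075, σ ≈ 0.785

If T ~ Lognormal(μ,σ) then ln T ~ Normal(μ,σ), so the p-quantile of ln T is μ + z_p·σ.
ln(44) = 3.784 and ln(160) = 5.075; z_{0.05} = -1.645, z_{0.5} = 0.
σ = (5.075 − 3.784)/(0 − (-1.645)) = 0.785.
μ = 3.784 − (-1.645)·0.785 = 5.075.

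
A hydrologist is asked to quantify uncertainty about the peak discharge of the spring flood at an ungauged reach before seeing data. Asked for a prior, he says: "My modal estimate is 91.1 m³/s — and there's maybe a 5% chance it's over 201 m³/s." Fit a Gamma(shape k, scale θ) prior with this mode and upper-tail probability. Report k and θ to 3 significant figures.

k ≈ 5.39, θ ≈ 20.7

Gamma(k,θ) with k>1 has mode (k−1)θ, so θ = 91.1/(k−1).
Need P(X < 201) = 0.95 with θ tied to k this way. Start at k = 2, θ = 91.1: P(X<201) ≈ 0.647.
Too low — raise k to concentrate. Iterating converges to k ≈ 5.39.
Then θ = 91.1/(5.39−1) ≈ 20.7.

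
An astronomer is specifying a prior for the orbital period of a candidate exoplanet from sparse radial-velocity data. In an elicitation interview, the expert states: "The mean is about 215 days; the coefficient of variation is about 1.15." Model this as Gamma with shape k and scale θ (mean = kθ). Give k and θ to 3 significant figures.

For Gamma(k, scale θ): mean = kθ, variance = kθ², so CV = 1/√k.
CV = 1.15, hence k = 1/CV² = 0.756.
Then θ = mean/k = 215/0.756 = 284.

k ≈ 0.756, θ ≈ 284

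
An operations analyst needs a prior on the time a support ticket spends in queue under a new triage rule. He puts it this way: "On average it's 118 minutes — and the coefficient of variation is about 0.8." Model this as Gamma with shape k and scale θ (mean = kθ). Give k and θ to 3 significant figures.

For Gamma(k, scale θ): mean = kθ, variance = kθ², so CV = 1/√k.
CV = 0.8, hence k = 1/CV² = 1.56.
Then θ = mean/k = 118/1.56 = 75.5.

k ≈ 1.56, θ ≈ 75.5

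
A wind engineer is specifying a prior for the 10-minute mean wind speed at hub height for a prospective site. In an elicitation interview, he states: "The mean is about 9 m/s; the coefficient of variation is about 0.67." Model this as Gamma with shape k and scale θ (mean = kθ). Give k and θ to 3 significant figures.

For Gamma(k, scale θ): mean = kθ, variance = kθ², so CV = 1/√k.
CV = 0.67, hence k = 1/CV² = 2.23.
Then θ = mean/k = 9/2.23 = 4.04.

k ≈ 2.23, θ ≈ 4.04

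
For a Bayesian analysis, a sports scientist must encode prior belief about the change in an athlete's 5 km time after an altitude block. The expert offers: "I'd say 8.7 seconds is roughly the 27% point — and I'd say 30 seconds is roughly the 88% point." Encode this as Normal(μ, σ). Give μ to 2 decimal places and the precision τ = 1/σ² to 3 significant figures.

μ = 16.00, τ = 0.00704

For Normal(μ,σ), the p-quantile is μ + z_p·σ. Here z_{0.27} = -0.6128, z_{0.88} = 1.175.
So 8.7 = μ − 0.6128σ and 30 = μ + 1.175σ.
Subtracting: σ = (30 − 8.7)/(1.175 − (-0.6128)) = 11.91.
Then μ = 8.7 − (-0.6128)·11.91 = 16.00.
Precision τ = 1/σ² = 1/11.91² = 0.00704.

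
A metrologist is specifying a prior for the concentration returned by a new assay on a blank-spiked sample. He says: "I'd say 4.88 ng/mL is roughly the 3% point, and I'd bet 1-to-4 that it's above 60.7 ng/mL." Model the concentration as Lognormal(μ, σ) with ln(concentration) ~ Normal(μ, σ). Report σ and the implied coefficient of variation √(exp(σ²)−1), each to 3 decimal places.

σ ≈ 0.926, CV ≈ 1.165

If T ~ Lognormal(μ,σ) then ln T ~ Normal(μ,σ), so the p-quantile of ln T is μ + z_p·σ.
ln(4.88) = 1.585 and ln(60.7) = 4.106; z_{0.03} = -1.881, z_{0.8} = 0.8416.
σ = (4.106 − 1.585)/(0.8416 − (-1.881)) = 0.926.
μ = 1.585 − (-1.881)·0.926 = 3.327.
CV = √(exp(σ²)−1) = √(exp(0.8574)−1) = 1.165.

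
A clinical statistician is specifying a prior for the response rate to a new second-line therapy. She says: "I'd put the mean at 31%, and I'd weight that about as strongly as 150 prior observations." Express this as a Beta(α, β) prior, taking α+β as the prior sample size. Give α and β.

Under the effective-sample-size interpretation, Beta(α, β) has prior mean α/(α+β) and prior sample size α+β.
So α+β = 150 and α/(α+β) = 0.31, giving α = 0.31·150 = 46.5 and β = 150 − 46.5 = 103.5.

α = 46.5, β = 103.5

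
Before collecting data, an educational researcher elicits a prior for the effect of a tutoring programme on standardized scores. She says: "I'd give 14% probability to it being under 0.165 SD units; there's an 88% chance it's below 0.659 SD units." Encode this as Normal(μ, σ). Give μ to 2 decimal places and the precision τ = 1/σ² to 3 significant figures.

The p-quantile of Normal(μ,σ) is μ + z_p·σ, with z_{0.14} = -1.08 and z_{0.88} = 1.175.
Eliminate σ: μ = (z₂·x₁ − z₁·x₂)/(z₂ − z₁) = (1.175·0.165 − (-1.08)·0.659)/2.255 = 0.40.
Then σ = (x₂ − x₁)/(z₂ − z₁) = (0.659 − 0.165)/2.255 = 0.22.
Precision τ = 1/σ² = 1/0.219² = 20.8.

μ = 0.40, τ = 20.8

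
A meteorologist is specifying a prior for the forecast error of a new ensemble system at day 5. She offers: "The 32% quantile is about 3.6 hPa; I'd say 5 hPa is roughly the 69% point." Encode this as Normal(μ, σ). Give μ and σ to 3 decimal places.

μ = 4.280, σ = 1.453

For Normal(μ,σ), the p-quantile is μ + z_p·σ. Here z_{0.32} = -0.4677, z_{0.69} = 0.4959.
So 3.6 = μ − 0.4677σ and 5 = μ + 0.4959σ.
Subtracting: σ = (5 − 3.6)/(0.4959 − (-0.4677)) = 1.453.
Then μ = 3.6 − (-0.4677)·1.453 = 4.280.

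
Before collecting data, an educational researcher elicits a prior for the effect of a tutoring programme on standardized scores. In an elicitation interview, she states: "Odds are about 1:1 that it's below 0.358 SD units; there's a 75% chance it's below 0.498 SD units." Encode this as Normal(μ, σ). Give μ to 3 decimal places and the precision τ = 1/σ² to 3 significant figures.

For Normal(μ,σ), the p-quantile is μ + z_p·σ. Here z_{0.5} = 0, z_{0.75} = 0.6745.
So 0.358 = μ + 0σ and 0.498 = μ + 0.6745σ.
Subtracting: σ = (0.498 − 0.358)/(0.6745 − (0)) = 0.208.
Then μ = 0.358 − (0)·0.208 = 0.358.
Precision τ = 1/σ² = 1/0.2076² = 23.2.

μ = 0.358, τ = 23.2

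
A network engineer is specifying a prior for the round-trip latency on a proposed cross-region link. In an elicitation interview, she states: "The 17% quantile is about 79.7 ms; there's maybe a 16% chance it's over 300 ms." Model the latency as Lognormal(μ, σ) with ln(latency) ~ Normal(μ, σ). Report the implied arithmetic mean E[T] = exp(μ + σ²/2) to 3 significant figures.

If T ~ Lognormal(μ,σ) then ln T ~ Normal(μ,σ), so the p-quantile of ln T is μ + z_p·σ.
ln(79.7) = 4.378 and ln(300) = 5.704; z_{0.17} = -0.9542, z_{0.84} = 0.9945.
σ = (5.704 − 4.378)/(0.9945 − (-0.9542)) = 0.680.
μ = 4.378 − (-0.9542)·0.680 = 5.027.
E[T] = exp(μ + σ²/2) = exp(5.027 + 0.2314) = 192 ms.

E[T] ≈ 192 ms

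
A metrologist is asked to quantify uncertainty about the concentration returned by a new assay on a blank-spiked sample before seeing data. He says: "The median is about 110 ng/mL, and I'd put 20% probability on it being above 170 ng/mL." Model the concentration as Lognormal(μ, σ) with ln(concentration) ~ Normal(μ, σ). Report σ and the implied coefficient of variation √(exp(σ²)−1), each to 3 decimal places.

σ ≈ 0.517, CV ≈ 0.554

If T ~ Lognormal(μ,σ) then ln T ~ Normal(μ,σ), so the p-quantile of ln T is μ + z_p·σ.
ln(110) = 4.7 and ln(170) = 5.136; z_{0.5} = 0, z_{0.8} = 0.8416.
σ = (5.136 − 4.7)/(0.8416 − (0)) = 0.517.
μ = 4.7 − (0)·0.517 = 4.700.
CV = √(exp(σ²)−1) = √(exp(0.2675)−1) = 0.554.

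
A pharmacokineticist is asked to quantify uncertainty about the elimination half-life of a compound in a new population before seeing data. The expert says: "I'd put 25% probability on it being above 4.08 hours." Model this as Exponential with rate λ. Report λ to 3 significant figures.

λ ≈ 0.34

P(T > 4.08) = e^(−λ·4.08) = 0.25, so λ = −ln(0.25)/4.08 = 0.34.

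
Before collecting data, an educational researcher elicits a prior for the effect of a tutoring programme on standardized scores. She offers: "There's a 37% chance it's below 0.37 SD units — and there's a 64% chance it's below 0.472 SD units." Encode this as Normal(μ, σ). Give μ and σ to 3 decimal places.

μ = 0.419, σ = 0.148

For Normal(μ,σ), the p-quantile is μ + z_p·σ. Here z_{0.37} = -0.3319, z_{0.64} = 0.3585.
So 0.37 = μ − 0.3319σ and 0.472 = μ + 0.3585σ.
Subtracting: σ = (0.472 − 0.37)/(0.3585 − (-0.3319)) = 0.148.
Then μ = 0.37 − (-0.3319)·0.148 = 0.419.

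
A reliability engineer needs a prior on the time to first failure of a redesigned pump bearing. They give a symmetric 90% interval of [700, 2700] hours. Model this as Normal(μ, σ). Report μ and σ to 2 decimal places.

A symmetric 90% interval runs μ ± z·σ with z = 1.645.
Half-width = 1000, so σ = 1000/1.645 = 607.96.
μ is the interval midpoint, 1700.00.

μ = 1700.00, σ = 607.96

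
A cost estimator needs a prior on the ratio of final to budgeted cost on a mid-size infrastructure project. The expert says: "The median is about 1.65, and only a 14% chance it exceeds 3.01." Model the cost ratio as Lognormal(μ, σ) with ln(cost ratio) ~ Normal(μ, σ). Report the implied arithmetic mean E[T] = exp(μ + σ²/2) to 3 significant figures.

E[T] ≈ 1.93

If T ~ Lognormal(μ,σ) then ln T ~ Normal(μ,σ), so the p-quantile of ln T is μ + z_p·σ.
ln(1.65) = 0.5008 and ln(3.01) = 1.102; z_{0.5} = 0, z_{0.86} = 1.08.
σ = (1.102 − 0.5008)/(1.08 − (0)) = 0.556.
μ = 0.5008 − (0)·0.556 = 0.501.
E[T] = exp(μ + σ²/2) = exp(0.501 + 0.1548) = 1.93.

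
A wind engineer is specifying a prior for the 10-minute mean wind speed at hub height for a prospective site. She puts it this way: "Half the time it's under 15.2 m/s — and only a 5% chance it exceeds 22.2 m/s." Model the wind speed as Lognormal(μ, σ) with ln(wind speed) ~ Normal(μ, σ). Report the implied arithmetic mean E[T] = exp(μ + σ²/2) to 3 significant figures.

If T ~ Lognormal(μ,σ) then ln T ~ Normal(μ,σ), so the p-quantile of ln T is μ + z_p·σ.
ln(15.2) = 2.721 and ln(22.2) = 3.1; z_{0.5} = 0, z_{0.95} = 1.645.
σ = (3.1 − 2.721)/(1.645 − (0)) = 0.230.
μ = 2.721 − (0)·0.230 = 2.721.
E[T] = exp(μ + σ²/2) = exp(2.721 + 0.0265) = 15.6 m/s.

E[T] ≈ 15.6 m/s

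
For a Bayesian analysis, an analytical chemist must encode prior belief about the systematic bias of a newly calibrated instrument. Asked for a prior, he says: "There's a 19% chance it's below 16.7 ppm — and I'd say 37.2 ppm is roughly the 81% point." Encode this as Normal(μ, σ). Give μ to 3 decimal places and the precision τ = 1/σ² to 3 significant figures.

The p-quantile of Normal(μ,σ) is μ + z_p·σ, with z_{0.19} = -0.8779 and z_{0.81} = 0.8779.
Eliminate σ: μ = (z₂·x₁ − z₁·x₂)/(z₂ − z₁) = (0.8779·16.7 − (-0.8779)·37.2)/1.756 = 26.950.
Then σ = (x₂ − x₁)/(z₂ − z₁) = (37.2 − 16.7)/1.756 = 11.676.
Precision τ = 1/σ² = 1/11.68² = 0.00734.

μ = 26.950, τ = 0.00734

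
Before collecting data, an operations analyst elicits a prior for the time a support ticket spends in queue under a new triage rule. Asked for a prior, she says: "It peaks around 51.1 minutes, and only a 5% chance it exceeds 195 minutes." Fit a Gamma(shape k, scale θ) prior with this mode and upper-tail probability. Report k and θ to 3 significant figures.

Gamma(k,θ) with k>1 has mode (k−1)θ, so θ = 51.1/(k−1).
Need P(X < 195) = 0.95 with θ tied to k this way. Start at k = 2, θ = 51.1: P(X<195) ≈ 0.894.
Too low — raise k to concentrate. Iterating converges to k ≈ 2.42.
Then θ = 51.1/(2.42−1) ≈ 36.1.

k ≈ 2.42, θ ≈ 36.1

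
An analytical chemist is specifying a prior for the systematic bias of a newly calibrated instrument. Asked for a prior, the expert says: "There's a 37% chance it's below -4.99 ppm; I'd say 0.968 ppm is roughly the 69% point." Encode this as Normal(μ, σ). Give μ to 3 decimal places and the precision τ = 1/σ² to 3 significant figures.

μ = -2.601, τ = 0.0193

For Normal(μ,σ), the p-quantile is μ + z_p·σ. Here z_{0.37} = -0.3319, z_{0.69} = 0.4959.
So -4.99 = μ − 0.3319σ and 0.968 = μ + 0.4959σ.
Subtracting: σ = (0.968 − -4.99)/(0.4959 − (-0.3319)) = 7.198.
Then μ = -4.99 − (-0.3319)·7.198 = -2.601.
Precision τ = 1/σ² = 1/7.198² = 0.0193.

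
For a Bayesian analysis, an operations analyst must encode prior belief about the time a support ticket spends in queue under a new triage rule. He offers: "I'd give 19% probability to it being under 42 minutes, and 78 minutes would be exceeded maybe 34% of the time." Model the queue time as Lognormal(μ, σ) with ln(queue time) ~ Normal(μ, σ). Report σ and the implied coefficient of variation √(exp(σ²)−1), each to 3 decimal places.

σ ≈ 0.480, CV ≈ 0.509

If T ~ Lognormal(μ,σ) then ln T ~ Normal(μ,σ), so the p-quantile of ln T is μ + z_p·σ.
ln(42) = 3.738 and ln(78) = 4.357; z_{0.19} = -0.8779, z_{0.66} = 0.4125.
σ = (4.357 − 3.738)/(0.4125 − (-0.8779)) = 0.480.
μ = 3.738 − (-0.8779)·0.480 = 4.159.
CV = √(exp(σ²)−1) = √(exp(0.2302)−1) = 0.509.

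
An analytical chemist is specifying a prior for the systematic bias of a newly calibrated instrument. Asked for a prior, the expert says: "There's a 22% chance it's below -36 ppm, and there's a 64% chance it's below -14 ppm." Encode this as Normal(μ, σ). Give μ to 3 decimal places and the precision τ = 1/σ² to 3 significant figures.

μ = -20.975, τ = 0.00264

The p-quantile of Normal(μ,σ) is μ + z_p·σ, with z_{0.22} = -0.7722 and z_{0.64} = 0.3585.
Eliminate σ: μ = (z₂·x₁ − z₁·x₂)/(z₂ − z₁) = (0.3585·-36 − (-0.7722)·-14)/1.131 = -20.975.
Then σ = (x₂ − x₁)/(z₂ − z₁) = (-14 − -36)/1.131 = 19.458.
Precision τ = 1/σ² = 1/19.46² = 0.00264.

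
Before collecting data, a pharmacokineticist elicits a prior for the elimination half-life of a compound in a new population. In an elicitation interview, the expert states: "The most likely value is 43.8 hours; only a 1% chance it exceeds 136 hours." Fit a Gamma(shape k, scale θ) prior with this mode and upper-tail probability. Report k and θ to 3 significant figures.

k ≈ 4.48, θ ≈ 12.6

Gamma(k,θ) with k>1 has mode (k−1)θ, so θ = 43.8/(k−1).
Need P(X < 136) = 0.99 with θ tied to k this way. Start at k = 2, θ = 43.8: P(X<136) ≈ 0.816.
Too low — raise k to concentrate. Iterating converges to k ≈ 4.48.
Then θ = 43.8/(4.48−1) ≈ 12.6.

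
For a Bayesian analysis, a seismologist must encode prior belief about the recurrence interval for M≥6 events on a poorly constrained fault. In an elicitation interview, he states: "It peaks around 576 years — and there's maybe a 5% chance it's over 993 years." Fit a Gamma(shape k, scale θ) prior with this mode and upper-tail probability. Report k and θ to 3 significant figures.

Gamma(k,θ) with k>1 has mode (k−1)θ, so θ = 576/(k−1).
Need P(X < 993) = 0.95 with θ tied to k this way. Start at k = 2, θ = 576: P(X<993) ≈ 0.514.
Too low — raise k to concentrate. Iterating converges to k ≈ 10.4.
Then θ = 576/(10.4−1) ≈ 61.2.

k ≈ 10.4, θ ≈ 61.2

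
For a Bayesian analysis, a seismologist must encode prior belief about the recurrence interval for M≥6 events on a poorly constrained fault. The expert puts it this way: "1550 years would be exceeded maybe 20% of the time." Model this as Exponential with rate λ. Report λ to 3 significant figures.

P(T > 1550.0) = e^(−λ·1550.0) = 0.2, so λ = −ln(0.2)/1550.0 = 0.00104.

λ ≈ 0.00104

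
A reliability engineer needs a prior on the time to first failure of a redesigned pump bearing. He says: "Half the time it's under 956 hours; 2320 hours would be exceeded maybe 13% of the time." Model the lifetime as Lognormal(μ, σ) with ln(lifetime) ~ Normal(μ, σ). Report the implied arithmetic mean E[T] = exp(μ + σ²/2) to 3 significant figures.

E[T] ≈ 1300 hours

If T ~ Lognormal(μ,σ) then ln T ~ Normal(μ,σ), so the p-quantile of ln T is μ + z_p·σ.
ln(956) = 6.863 and ln(2320) = 7.749; z_{0.5} = 0, z_{0.87} = 1.126.
σ = (7.749 − 6.863)/(1.126 − (0)) = 0.787.
μ = 6.863 − (0)·0.787 = 6.863.
E[T] = exp(μ + σ²/2) = exp(6.863 + 0.3098) = 1300 hours.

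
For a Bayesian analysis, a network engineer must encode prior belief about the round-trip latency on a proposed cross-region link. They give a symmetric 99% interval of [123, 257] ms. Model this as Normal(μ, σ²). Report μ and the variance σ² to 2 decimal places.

A symmetric 99% interval runs μ ± z·σ with z = 2.576.
Half-width = 67, so σ = 67/2.576 = 26.011 and σ² = 676.57.
μ is the interval midpoint, 190.00.

μ = 190.00, σ² = 676.57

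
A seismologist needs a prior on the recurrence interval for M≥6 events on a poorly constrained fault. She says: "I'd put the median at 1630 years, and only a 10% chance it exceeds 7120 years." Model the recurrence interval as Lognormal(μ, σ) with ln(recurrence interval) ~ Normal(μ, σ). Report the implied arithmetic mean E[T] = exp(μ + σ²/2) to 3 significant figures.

If T ~ Lognormal(μ,σ) then ln T ~ Normal(μ,σ), so the p-quantile of ln T is μ + z_p·σ.
ln(1630) = 7.396 and ln(7120) = 8.871; z_{0.5} = 0, z_{0.9} = 1.282.
σ = (8.871 − 7.396)/(1.282 − (0)) = 1.150.
μ = 7.396 − (0)·1.150 = 7.396.
E[T] = exp(μ + σ²/2) = exp(7.396 + 0.6617) = 3160 years.

E[T] ≈ 3160 years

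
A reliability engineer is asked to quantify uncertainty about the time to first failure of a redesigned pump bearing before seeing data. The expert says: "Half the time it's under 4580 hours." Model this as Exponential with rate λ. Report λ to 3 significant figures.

Exponential median = ln 2 / λ, so λ = ln 2 / 4580.0 = 0.000151.

λ ≈ 0.000151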